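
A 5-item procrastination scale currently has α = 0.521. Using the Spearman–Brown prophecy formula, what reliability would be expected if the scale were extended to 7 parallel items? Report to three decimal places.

predicted reliability = 0.604

Length factor m = 7/5 = 1.4000
α' = m·α / (1 + (m−1)·α)
   = 7/5 × 0.521 / (1 + (7/5 − 1) × 0.521)
   = 0.7294 / 1.2084 = 0.604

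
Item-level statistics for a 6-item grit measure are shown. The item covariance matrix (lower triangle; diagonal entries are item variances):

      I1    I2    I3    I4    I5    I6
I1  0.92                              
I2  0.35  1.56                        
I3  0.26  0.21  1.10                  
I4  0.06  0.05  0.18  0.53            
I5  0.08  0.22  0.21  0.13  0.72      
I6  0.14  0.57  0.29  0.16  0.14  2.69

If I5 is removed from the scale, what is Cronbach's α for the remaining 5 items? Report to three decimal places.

Remaining items: I1, I2, I3, I4, I6 (k = 5).
sum of item variances = 0.92 + 1.56 + 1.10 + 0.53 + 2.69 = 6.80
σ²_total = 6.80 + 2 × 2.27 = 11.34
α (item deleted) = (5/4)·(1 − 6.80/11.34) = 0.500

Cronbach's α = 0.500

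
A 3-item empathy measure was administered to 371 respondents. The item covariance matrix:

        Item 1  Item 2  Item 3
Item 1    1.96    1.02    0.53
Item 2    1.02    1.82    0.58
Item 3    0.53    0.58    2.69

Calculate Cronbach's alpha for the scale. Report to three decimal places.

Cronbach's alpha = 0.596

sum of item variances = 1.96 + 1.82 + 2.69 = 6.47
Sum of the distinct covariances = 2.13
total variance = 6.47 + 2 × 2.13 = 10.73
α = (k/(k−1))·(1 − sum of item variances/total variance) = (3/2)·(1 − 6.47/10.73) = 0.596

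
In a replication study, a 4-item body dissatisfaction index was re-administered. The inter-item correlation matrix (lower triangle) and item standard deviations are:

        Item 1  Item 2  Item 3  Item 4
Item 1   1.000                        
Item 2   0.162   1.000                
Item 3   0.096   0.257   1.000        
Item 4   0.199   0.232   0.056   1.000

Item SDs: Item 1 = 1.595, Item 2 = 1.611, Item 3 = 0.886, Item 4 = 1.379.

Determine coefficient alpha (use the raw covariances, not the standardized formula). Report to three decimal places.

coefficient alpha = 0.442

Σσ²ᵢ = 1.595² + 1.611² + 0.886² + 1.379² = 7.8260
Covariances σ_ij = r_ij · s_i · s_j:
  σ(Item 1,Item 2) = 0.162 × 1.595 × 1.611 = 0.4163
  σ(Item 1,Item 3) = 0.096 × 1.595 × 0.886 = 0.1357
  σ(Item 1,Item 4) = 0.199 × 1.595 × 1.379 = 0.4377
  σ(Item 2,Item 3) = 0.257 × 1.611 × 0.886 = 0.3668
  σ(Item 2,Item 4) = 0.232 × 1.611 × 1.379 = 0.5154
  σ(Item 3,Item 4) = 0.056 × 0.886 × 1.379 = 0.0684
σ²_T = Σσ²ᵢ + 2·Σσ_ij = 7.8260 + 2 × 1.9403 = 11.7066
α = (4/3)·(1 − 7.8260/11.7066) = 0.442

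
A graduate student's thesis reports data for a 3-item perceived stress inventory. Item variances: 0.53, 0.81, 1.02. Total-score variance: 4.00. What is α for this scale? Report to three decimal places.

Σσ²ᵢ = 0.53 + 0.81 + 1.02 = 2.36
α = (k/(k−1))·(1 − Σσ²ᵢ/Var(T)) = (3/2)·(1 − 2.36/4.00) = 0.615

α = 0.615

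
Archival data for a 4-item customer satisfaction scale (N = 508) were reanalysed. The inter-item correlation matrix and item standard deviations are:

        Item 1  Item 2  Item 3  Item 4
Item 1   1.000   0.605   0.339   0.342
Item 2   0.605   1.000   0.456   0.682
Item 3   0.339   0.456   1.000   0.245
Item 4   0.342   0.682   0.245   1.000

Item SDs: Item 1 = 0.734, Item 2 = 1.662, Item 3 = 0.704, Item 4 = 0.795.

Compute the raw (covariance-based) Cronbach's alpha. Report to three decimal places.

Σσ²ᵢ = 0.734² + 1.662² + 0.704² + 0.795² = 4.4286
Covariances σ_ij = r_ij · s_i · s_j:
  σ(Item 1,Item 2) = 0.605 × 0.734 × 1.662 = 0.7380
  σ(Item 1,Item 3) = 0.339 × 0.734 × 0.704 = 0.1752
  σ(Item 1,Item 4) = 0.342 × 0.734 × 0.795 = 0.1996
  σ(Item 2,Item 3) = 0.456 × 1.662 × 0.704 = 0.5335
  σ(Item 2,Item 4) = 0.682 × 1.662 × 0.795 = 0.9011
  σ(Item 3,Item 4) = 0.245 × 0.704 × 0.795 = 0.1371
σ²_T = Σσ²ᵢ + 2·Σσ_ij = 4.4286 + 2 × 2.6845 = 9.7976
α = (4/3)·(1 − 4.4286/9.7976) = 0.731

α = 0.731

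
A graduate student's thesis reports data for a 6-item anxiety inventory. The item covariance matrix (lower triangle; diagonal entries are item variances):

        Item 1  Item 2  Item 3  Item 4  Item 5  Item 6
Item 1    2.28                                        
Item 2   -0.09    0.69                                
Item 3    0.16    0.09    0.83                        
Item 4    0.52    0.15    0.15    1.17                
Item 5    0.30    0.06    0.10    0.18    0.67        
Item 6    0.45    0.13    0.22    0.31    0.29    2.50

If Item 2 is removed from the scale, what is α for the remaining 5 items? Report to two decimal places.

α = 0.52

Remaining items: Item 1, Item 3, Item 4, Item 5, Item 6 (k = 5).
ΣVar(i) = 2.28 + 0.83 + 1.17 + 0.67 + 2.50 = 7.45
σ²_T = 7.45 + 2 × 2.68 = 12.81
α (item deleted) = (5/4)·(1 − 7.45/12.81) = 0.52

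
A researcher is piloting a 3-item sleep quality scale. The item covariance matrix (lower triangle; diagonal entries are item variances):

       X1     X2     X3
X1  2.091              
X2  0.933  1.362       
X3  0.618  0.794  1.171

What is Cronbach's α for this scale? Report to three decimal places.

Σσᵢ² = 2.091 + 1.362 + 1.171 = 4.624
Sum of off-diagonal covariances = 2.345
Var(T) = 4.624 + 2 × 2.345 = 9.314
α = (k/(k−1))·(1 − Σσᵢ²/Var(T)) = (3/2)·(1 − 4.624/9.314) = 0.755

Cronbach's α = 0.755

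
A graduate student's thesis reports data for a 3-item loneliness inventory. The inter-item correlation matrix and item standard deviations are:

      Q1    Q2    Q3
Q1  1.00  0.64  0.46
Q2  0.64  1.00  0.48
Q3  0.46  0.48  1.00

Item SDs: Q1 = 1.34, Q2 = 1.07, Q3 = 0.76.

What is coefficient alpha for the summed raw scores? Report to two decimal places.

coefficient alpha = 0.75

Σσ²ᵢ = 1.34² + 1.07² + 0.76² = 3.5181
Covariances σ_ij = r_ij · s_i · s_j:
  σ(Q1,Q2) = 0.64 × 1.34 × 1.07 = 0.9176
  σ(Q1,Q3) = 0.46 × 1.34 × 0.76 = 0.4685
  σ(Q2,Q3) = 0.48 × 1.07 × 0.76 = 0.3903
σ²_T = Σσ²ᵢ + 2·Σσ_ij = 3.5181 + 2 × 1.7764 = 7.0709
α = (3/2)·(1 − 3.5181/7.0709) = 0.75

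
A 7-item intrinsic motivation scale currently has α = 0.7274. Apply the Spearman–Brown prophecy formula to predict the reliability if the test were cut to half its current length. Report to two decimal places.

Length factor m = 1/2
α' = m·α / (1 − (1−m)·α)
   = 1/2 × 0.7274 / (1 − (1 − 1/2) × 0.7274)
   = 0.3637 / 0.6363 = 0.57

predicted reliability = 0.57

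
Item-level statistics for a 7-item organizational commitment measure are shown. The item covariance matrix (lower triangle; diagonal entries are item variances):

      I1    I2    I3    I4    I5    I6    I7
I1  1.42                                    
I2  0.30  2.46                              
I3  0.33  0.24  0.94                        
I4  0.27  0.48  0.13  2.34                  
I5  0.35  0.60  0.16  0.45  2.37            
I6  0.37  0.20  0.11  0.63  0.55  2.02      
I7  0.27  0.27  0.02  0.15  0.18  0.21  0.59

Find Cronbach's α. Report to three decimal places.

Σσ²ᵢ = 1.42 + 2.46 + 0.94 + 2.34 + 2.37 + 2.02 + 0.59 = 12.14
Σ_{i<j} σ_ij = 6.27
total variance = 12.14 + 2 × 6.27 = 24.68
α = (k/(k−1))·(1 − Σσ²ᵢ/total variance) = (7/6)·(1 − 12.14/24.68) = 0.593

α = 0.593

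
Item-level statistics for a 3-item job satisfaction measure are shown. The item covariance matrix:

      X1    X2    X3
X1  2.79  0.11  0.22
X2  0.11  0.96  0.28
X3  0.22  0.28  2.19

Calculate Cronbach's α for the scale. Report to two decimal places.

Σσᵢ² = 2.79 + 0.96 + 2.19 = 5.94
Σ_{i<j} σ_ij = 0.61
Var(T) = 5.94 + 2 × 0.61 = 7.16
α = (k/(k−1))·(1 − Σσᵢ²/Var(T)) = (3/2)·(1 − 5.94/7.16) = 0.26

Cronbach's α = 0.26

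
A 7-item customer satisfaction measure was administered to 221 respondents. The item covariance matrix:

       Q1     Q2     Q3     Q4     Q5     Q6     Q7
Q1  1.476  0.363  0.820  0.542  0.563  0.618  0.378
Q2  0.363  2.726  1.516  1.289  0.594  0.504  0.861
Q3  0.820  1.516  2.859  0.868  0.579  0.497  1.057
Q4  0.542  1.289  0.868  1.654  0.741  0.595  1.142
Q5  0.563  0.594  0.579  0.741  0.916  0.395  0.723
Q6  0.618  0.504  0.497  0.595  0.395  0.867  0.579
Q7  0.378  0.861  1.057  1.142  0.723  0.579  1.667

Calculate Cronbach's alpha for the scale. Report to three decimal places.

ΣVar(i) = 1.476 + 2.726 + 2.859 + 1.654 + 0.916 + 0.867 + 1.667 = 12.165
Sum of off-diagonal covariances = 15.224
total variance = 12.165 + 2 × 15.224 = 42.613
α = (k/(k−1))·(1 − ΣVar(i)/total variance) = (7/6)·(1 − 12.165/42.613) = 0.834

α = 0.834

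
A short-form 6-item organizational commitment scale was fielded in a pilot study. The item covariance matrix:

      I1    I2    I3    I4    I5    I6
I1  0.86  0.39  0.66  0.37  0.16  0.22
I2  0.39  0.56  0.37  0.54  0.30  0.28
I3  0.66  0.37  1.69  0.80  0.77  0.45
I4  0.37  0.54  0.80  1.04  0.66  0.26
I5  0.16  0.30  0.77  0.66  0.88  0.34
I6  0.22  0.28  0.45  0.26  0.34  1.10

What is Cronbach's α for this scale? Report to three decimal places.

α = 0.818

Σσ²ᵢ = 0.86 + 0.56 + 1.69 + 1.04 + 0.88 + 1.10 = 6.13
Sum of the distinct covariances = 6.57
total variance = 6.13 + 2 × 6.57 = 19.27
α = (k/(k−1))·(1 − Σσ²ᵢ/total variance) = (6/5)·(1 − 6.13/19.27) = 0.818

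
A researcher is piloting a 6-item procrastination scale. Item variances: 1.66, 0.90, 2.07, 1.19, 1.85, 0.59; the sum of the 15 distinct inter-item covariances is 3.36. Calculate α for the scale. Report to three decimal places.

ΣVar(i) = 1.66 + 0.90 + 2.07 + 1.19 + 1.85 + 0.59 = 8.26
Sum of distinct covariances = 3.36
total variance = ΣVar(i) + 2·Σcov = 8.26 + 2 × 3.36 = 14.98
α = (6/5)·(1 − 8.26/14.98) = 0.538

α = 0.538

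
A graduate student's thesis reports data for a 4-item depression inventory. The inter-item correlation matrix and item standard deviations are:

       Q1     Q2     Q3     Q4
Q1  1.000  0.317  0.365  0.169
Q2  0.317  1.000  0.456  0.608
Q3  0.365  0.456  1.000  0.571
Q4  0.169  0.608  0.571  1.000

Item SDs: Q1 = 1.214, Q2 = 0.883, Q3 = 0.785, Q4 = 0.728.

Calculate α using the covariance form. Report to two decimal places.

Σσ²ᵢ = 1.214² + 0.883² + 0.785² + 0.728² = 3.3997
Covariances σ_ij = r_ij · s_i · s_j:
  σ(Q1,Q2) = 0.317 × 1.214 × 0.883 = 0.3398
  σ(Q1,Q3) = 0.365 × 1.214 × 0.785 = 0.3478
  σ(Q1,Q4) = 0.169 × 1.214 × 0.728 = 0.1494
  σ(Q2,Q3) = 0.456 × 0.883 × 0.785 = 0.3161
  σ(Q2,Q4) = 0.608 × 0.883 × 0.728 = 0.3908
  σ(Q3,Q4) = 0.571 × 0.785 × 0.728 = 0.3263
σ²_T = Σσ²ᵢ + 2·Σσ_ij = 3.3997 + 2 × 1.8702 = 7.1401
α = (4/3)·(1 − 3.3997/7.1401) = 0.70

α = 0.70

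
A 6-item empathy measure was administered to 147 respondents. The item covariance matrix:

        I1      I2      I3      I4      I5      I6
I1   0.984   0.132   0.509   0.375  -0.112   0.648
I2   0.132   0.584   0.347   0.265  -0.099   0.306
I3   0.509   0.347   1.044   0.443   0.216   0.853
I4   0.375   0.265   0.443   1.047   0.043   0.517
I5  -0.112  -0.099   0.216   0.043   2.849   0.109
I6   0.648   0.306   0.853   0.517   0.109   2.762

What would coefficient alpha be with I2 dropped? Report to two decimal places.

α = 0.57

Remaining items: I1, I3, I4, I5, I6 (k = 5).
Σσ²ᵢ = 0.984 + 1.044 + 1.047 + 2.849 + 2.762 = 8.686
σ²_total = 8.686 + 2 × 3.601 = 15.888
α (item deleted) = (5/4)·(1 − 8.686/15.888) = 0.57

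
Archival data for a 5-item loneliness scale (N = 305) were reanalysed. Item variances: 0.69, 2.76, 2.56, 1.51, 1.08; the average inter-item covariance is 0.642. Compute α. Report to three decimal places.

Σσ²ᵢ = 0.69 + 2.76 + 2.56 + 1.51 + 1.08 = 8.60
Sum of the 10 distinct covariances = 10 × 0.642 = 6.420
total variance = Σσ²ᵢ + 2·Σcov = 8.60 + 2 × 6.420 = 21.440
α = (5/4)·(1 − 8.60/21.440) = 0.749

α = 0.749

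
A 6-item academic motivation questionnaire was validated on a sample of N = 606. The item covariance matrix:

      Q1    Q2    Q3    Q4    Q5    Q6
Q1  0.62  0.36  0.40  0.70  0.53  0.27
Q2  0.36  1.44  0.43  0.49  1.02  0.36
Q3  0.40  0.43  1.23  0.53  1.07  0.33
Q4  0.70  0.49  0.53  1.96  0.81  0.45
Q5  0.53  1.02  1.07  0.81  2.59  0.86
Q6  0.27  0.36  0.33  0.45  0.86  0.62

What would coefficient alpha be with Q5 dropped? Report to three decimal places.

coefficient alpha = 0.744

Remaining items: Q1, Q2, Q3, Q4, Q6 (k = 5).
ΣVar(i) = 0.62 + 1.44 + 1.23 + 1.96 + 0.62 = 5.87
total variance = 5.87 + 2 × 4.32 = 14.51
α (item deleted) = (5/4)·(1 − 5.87/14.51) = 0.744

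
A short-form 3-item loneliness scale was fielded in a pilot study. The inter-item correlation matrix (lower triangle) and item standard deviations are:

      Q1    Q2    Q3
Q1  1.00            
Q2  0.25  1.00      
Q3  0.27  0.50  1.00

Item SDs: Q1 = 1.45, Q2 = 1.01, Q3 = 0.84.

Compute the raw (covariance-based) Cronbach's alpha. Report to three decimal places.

Cronbach's alpha = 0.553

Σσ²ᵢ = 1.45² + 1.01² + 0.84² = 3.8282
Covariances σ_ij = r_ij · s_i · s_j:
  σ(Q1,Q2) = 0.25 × 1.45 × 1.01 = 0.3661
  σ(Q1,Q3) = 0.27 × 1.45 × 0.84 = 0.3289
  σ(Q2,Q3) = 0.50 × 1.01 × 0.84 = 0.4242
σ²_T = Σσ²ᵢ + 2·Σσ_ij = 3.8282 + 2 × 1.1192 = 6.0666
α = (3/2)·(1 − 3.8282/6.0666) = 0.553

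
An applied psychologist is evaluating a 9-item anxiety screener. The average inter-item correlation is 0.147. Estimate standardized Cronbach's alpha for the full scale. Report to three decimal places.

α = 0.608

Standardized α = k·r̄ / (1 + (k−1)·r̄) = 9 × 0.147 / (1 + 8 × 0.147)
  = 1.3230 / 2.1760 = 0.608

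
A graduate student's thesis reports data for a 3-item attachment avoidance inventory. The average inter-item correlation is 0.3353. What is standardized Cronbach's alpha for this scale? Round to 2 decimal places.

standardized Cronbach's alpha = 0.60

Standardized α = k·r̄ / (1 + (k−1)·r̄) = 3 × 0.3353 / (1 + 2 × 0.3353)
  = 1.0059 / 1.6706 = 0.60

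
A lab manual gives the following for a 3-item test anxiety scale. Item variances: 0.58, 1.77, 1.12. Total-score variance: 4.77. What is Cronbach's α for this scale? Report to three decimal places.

α = 0.409

ΣVar(i) = 0.58 + 1.77 + 1.12 = 3.47
α = (k/(k−1))·(1 − ΣVar(i)/σ²_total) = (3/2)·(1 − 3.47/4.77) = 0.409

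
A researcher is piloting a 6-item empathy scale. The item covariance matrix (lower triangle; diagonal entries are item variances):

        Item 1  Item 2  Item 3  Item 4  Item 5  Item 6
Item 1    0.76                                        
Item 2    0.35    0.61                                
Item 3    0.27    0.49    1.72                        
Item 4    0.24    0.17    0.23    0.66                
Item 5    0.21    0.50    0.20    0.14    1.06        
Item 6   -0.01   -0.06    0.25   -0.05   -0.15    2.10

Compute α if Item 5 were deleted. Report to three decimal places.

Remaining items: Item 1, Item 2, Item 3, Item 4, Item 6 (k = 5).
sum of item variances = 0.76 + 0.61 + 1.72 + 0.66 + 2.10 = 5.85
total variance = 5.85 + 2 × 1.88 = 9.61
α (item deleted) = (5/4)·(1 − 5.85/9.61) = 0.489

α = 0.489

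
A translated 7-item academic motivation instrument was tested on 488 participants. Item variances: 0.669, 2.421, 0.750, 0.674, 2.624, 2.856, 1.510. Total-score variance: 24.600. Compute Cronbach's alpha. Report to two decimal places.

Σσᵢ² = 0.669 + 2.421 + 0.750 + 0.674 + 2.624 + 2.856 + 1.510 = 11.504
α = (k/(k−1))·(1 − Σσᵢ²/total variance) = (7/6)·(1 − 11.504/24.600) = 0.62

Cronbach's alpha = 0.62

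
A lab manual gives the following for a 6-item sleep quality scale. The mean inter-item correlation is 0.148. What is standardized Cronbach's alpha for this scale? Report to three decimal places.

α = 0.510

Standardized α = k·r̄ / (1 + (k−1)·r̄) = 6 × 0.148 / (1 + 5 × 0.148)
  = 0.8880 / 1.7400 = 0.510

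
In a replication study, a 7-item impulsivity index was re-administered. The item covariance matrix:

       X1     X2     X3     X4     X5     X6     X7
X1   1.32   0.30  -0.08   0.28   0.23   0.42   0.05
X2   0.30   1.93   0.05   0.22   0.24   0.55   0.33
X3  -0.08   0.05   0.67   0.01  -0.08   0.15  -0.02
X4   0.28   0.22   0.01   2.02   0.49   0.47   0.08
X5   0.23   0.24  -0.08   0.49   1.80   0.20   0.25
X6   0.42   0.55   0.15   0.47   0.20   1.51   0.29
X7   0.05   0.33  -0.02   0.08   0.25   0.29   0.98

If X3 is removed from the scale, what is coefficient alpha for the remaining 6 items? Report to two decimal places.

α = 0.58

Remaining items: X1, X2, X4, X5, X6, X7 (k = 6).
Σσᵢ² = 1.32 + 1.93 + 2.02 + 1.80 + 1.51 + 0.98 = 9.56
σ²_T = 9.56 + 2 × 4.40 = 18.36
α (item deleted) = (6/5)·(1 − 9.56/18.36) = 0.58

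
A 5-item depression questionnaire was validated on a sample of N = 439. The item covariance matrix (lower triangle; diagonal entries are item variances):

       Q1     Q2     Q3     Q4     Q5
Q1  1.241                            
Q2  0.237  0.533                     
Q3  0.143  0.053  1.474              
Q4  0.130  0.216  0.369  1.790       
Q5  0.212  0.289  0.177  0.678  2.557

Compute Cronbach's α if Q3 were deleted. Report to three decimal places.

Remaining items: Q1, Q2, Q4, Q5 (k = 4).
Σσ²ᵢ = 1.241 + 0.533 + 1.790 + 2.557 = 6.121
Var(T) = 6.121 + 2 × 1.762 = 9.645
α (item deleted) = (4/3)·(1 − 6.121/9.645) = 0.487

Cronbach's α = 0.487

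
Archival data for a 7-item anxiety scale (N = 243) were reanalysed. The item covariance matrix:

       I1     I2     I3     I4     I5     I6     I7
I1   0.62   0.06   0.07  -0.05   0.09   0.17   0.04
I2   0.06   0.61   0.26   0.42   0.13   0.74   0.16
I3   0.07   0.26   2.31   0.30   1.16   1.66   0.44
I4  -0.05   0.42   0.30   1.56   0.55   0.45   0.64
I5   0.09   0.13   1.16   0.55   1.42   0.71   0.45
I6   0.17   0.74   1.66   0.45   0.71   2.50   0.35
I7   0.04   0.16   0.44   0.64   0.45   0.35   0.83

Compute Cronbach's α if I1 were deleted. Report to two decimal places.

α = 0.78

Remaining items: I2, I3, I4, I5, I6, I7 (k = 6).
Σσ²ᵢ = 0.61 + 2.31 + 1.56 + 1.42 + 2.50 + 0.83 = 9.23
σ²_T = 9.23 + 2 × 8.42 = 26.07
α (item deleted) = (6/5)·(1 − 9.23/26.07) = 0.78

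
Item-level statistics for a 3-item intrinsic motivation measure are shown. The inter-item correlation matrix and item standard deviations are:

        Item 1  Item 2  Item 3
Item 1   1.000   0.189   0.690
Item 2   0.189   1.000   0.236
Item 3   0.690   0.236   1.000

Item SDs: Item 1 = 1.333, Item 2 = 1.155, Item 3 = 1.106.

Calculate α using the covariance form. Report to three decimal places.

α = 0.639

Σσ²ᵢ = 1.333² + 1.155² + 1.106² = 4.3342
Covariances σ_ij = r_ij · s_i · s_j:
  σ(Item 1,Item 2) = 0.189 × 1.333 × 1.155 = 0.2910
  σ(Item 1,Item 3) = 0.690 × 1.333 × 1.106 = 1.0173
  σ(Item 2,Item 3) = 0.236 × 1.155 × 1.106 = 0.3015
σ²_T = Σσ²ᵢ + 2·Σσ_ij = 4.3342 + 2 × 1.6098 = 7.5538
α = (3/2)·(1 − 4.3342/7.5538) = 0.639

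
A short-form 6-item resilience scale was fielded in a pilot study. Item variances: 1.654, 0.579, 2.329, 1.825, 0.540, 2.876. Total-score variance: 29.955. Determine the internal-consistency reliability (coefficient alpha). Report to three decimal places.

α = 0.807

Σσ²ᵢ = 1.654 + 0.579 + 2.329 + 1.825 + 0.540 + 2.876 = 9.803
α = (k/(k−1))·(1 − Σσ²ᵢ/σ²_T) = (6/5)·(1 − 9.803/29.955) = 0.807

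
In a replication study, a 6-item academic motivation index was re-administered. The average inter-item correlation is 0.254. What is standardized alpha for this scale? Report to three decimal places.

α = 0.671

Standardized α = k·r̄ / (1 + (k−1)·r̄) = 6 × 0.254 / (1 + 5 × 0.254)
  = 1.5240 / 2.2700 = 0.671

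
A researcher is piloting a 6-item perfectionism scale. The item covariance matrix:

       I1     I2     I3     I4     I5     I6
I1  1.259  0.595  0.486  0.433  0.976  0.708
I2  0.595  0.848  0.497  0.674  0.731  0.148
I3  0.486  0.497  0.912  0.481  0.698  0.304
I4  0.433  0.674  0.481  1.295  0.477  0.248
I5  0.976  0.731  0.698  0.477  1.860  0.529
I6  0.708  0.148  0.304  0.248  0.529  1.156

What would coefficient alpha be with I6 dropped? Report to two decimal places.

Remaining items: I1, I2, I3, I4, I5 (k = 5).
ΣVar(i) = 1.259 + 0.848 + 0.912 + 1.295 + 1.860 = 6.174
σ²_T = 6.174 + 2 × 6.048 = 18.270
α (item deleted) = (5/4)·(1 − 6.174/18.270) = 0.83

coefficient alpha = 0.83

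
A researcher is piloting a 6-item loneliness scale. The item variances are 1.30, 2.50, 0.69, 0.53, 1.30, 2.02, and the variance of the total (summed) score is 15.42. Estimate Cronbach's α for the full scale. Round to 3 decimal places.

Cronbach's α = 0.551

Σσᵢ² = 1.30 + 2.50 + 0.69 + 0.53 + 1.30 + 2.02 = 8.34
α = (k/(k−1))·(1 − Σσᵢ²/Var(T)) = (6/5)·(1 − 8.34/15.42) = 0.551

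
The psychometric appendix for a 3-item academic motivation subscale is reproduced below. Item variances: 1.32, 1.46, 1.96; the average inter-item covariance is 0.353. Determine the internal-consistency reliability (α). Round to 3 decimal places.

Σσᵢ² = 1.32 + 1.46 + 1.96 = 4.74
Sum of the 3 distinct covariances = 3 × 0.353 = 1.059
σ²_total = Σσᵢ² + 2·Σcov = 4.74 + 2 × 1.059 = 6.858
α = (3/2)·(1 − 4.74/6.858) = 0.463

α = 0.463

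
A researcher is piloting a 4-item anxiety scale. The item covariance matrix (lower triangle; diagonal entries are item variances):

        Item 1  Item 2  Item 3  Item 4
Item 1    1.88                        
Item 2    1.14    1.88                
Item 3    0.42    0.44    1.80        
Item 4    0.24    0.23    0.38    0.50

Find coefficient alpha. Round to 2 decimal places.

α = 0.65

Σσᵢ² = 1.88 + 1.88 + 1.80 + 0.50 = 6.06
Sum of off-diagonal covariances = 2.85
Var(T) = 6.06 + 2 × 2.85 = 11.76
α = (k/(k−1))·(1 − Σσᵢ²/Var(T)) = (4/3)·(1 − 6.06/11.76) = 0.65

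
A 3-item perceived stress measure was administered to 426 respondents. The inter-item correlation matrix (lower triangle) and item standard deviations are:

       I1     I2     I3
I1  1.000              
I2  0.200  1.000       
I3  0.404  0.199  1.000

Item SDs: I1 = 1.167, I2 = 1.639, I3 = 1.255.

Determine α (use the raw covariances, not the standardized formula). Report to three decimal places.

Σσ²ᵢ = 1.167² + 1.639² + 1.255² = 5.6232
Covariances σ_ij = r_ij · s_i · s_j:
  σ(I1,I2) = 0.200 × 1.167 × 1.639 = 0.3825
  σ(I1,I3) = 0.404 × 1.167 × 1.255 = 0.5917
  σ(I2,I3) = 0.199 × 1.639 × 1.255 = 0.4093
σ²_T = Σσ²ᵢ + 2·Σσ_ij = 5.6232 + 2 × 1.3835 = 8.3902
α = (3/2)·(1 − 5.6232/8.3902) = 0.495

α = 0.495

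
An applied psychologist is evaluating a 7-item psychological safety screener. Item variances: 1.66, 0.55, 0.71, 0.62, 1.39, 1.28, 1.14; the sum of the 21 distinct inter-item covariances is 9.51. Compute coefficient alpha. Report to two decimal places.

Σσ²ᵢ = 1.66 + 0.55 + 0.71 + 0.62 + 1.39 + 1.28 + 1.14 = 7.35
Sum of distinct covariances = 9.51
Var(T) = Σσ²ᵢ + 2·Σcov = 7.35 + 2 × 9.51 = 26.37
α = (7/6)·(1 − 7.35/26.37) = 0.84

α = 0.84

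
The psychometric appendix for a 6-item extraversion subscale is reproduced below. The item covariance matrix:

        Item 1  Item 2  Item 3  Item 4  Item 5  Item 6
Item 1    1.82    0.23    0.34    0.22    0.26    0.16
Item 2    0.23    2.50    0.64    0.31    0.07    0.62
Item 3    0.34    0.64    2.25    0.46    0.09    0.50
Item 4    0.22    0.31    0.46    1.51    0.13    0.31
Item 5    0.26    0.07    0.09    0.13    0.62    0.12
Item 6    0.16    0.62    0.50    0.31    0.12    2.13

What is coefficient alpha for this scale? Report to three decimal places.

sum of item variances = 1.82 + 2.50 + 2.25 + 1.51 + 0.62 + 2.13 = 10.83
Sum of the distinct covariances = 4.46
σ²_T = 10.83 + 2 × 4.46 = 19.75
α = (k/(k−1))·(1 − sum of item variances/σ²_T) = (6/5)·(1 − 10.83/19.75) = 0.542

coefficient alpha = 0.542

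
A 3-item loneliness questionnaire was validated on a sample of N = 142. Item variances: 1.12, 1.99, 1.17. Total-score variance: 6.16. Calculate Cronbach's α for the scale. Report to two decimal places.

Cronbach's α = 0.46

sum of item variances = 1.12 + 1.99 + 1.17 = 4.28
α = (k/(k−1))·(1 − sum of item variances/Var(T)) = (3/2)·(1 − 4.28/6.16) = 0.46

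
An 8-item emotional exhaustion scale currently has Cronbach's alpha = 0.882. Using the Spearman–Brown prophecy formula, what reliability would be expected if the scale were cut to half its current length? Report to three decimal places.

Length factor m = 1/2
α' = m·α / (1 − (1−m)·α)
   = 1/2 × 0.882 / (1 − (1 − 1/2) × 0.882)
   = 0.4410 / 0.5590 = 0.789

predicted reliability = 0.789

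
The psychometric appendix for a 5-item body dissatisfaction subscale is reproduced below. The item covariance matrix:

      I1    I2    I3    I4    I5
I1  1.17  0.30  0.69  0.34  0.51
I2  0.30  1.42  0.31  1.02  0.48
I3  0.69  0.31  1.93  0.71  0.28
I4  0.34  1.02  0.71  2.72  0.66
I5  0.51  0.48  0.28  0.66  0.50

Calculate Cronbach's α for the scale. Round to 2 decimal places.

Cronbach's α = 0.72

sum of item variances = 1.17 + 1.42 + 1.93 + 2.72 + 0.50 = 7.74
Sum of the distinct covariances = 5.30
Var(T) = 7.74 + 2 × 5.30 = 18.34
α = (k/(k−1))·(1 − sum of item variances/Var(T)) = (5/4)·(1 − 7.74/18.34) = 0.72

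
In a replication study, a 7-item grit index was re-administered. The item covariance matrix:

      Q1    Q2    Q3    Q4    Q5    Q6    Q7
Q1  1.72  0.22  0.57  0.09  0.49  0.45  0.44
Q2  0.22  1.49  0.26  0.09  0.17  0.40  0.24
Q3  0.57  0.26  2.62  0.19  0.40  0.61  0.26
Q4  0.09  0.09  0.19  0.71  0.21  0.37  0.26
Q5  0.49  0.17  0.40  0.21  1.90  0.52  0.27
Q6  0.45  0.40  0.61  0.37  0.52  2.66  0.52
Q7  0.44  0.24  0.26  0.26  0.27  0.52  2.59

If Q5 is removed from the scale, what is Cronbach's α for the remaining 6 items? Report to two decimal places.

Cronbach's α = 0.55

Remaining items: Q1, Q2, Q3, Q4, Q6, Q7 (k = 6).
sum of item variances = 1.72 + 1.49 + 2.62 + 0.71 + 2.66 + 2.59 = 11.79
σ²_T = 11.79 + 2 × 4.97 = 21.73
α (item deleted) = (6/5)·(1 − 11.79/21.73) = 0.55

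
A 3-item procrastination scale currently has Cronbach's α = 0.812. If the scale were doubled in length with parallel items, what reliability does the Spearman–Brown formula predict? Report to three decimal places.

predicted reliability = 0.896

Length factor m = 2
α' = m·α / (1 + (m−1)·α)
   = 2 × 0.812 / (1 + (2 − 1) × 0.812)
   = 1.6240 / 1.8120 = 0.896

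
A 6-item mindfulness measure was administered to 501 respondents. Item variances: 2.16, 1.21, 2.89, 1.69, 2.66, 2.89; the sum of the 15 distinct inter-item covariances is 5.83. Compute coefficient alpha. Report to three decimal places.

coefficient alpha = 0.556

Σσ²ᵢ = 2.16 + 1.21 + 2.89 + 1.69 + 2.66 + 2.89 = 13.50
Sum of distinct covariances = 5.83
σ²_total = Σσ²ᵢ + 2·Σcov = 13.50 + 2 × 5.83 = 25.16
α = (6/5)·(1 − 13.50/25.16) = 0.556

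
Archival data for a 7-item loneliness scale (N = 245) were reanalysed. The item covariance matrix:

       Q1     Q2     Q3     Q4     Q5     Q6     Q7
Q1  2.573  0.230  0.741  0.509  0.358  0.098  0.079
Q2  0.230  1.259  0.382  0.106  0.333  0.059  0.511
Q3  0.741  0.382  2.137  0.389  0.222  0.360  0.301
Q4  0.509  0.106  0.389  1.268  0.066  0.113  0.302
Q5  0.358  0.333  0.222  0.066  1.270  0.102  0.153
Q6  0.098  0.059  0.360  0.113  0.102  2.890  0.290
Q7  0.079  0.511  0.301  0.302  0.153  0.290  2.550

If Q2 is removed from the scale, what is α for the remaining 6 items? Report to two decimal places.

α = 0.47

Remaining items: Q1, Q3, Q4, Q5, Q6, Q7 (k = 6).
Σσᵢ² = 2.573 + 2.137 + 1.268 + 1.270 + 2.890 + 2.550 = 12.688
σ²_total = 12.688 + 2 × 4.083 = 20.854
α (item deleted) = (6/5)·(1 − 12.688/20.854) = 0.47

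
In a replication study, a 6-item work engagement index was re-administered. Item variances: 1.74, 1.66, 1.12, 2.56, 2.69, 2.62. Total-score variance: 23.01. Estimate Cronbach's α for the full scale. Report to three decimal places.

α = 0.554

ΣVar(i) = 1.74 + 1.66 + 1.12 + 2.56 + 2.69 + 2.62 = 12.39
α = (k/(k−1))·(1 − ΣVar(i)/σ²_total) = (6/5)·(1 − 12.39/23.01) = 0.554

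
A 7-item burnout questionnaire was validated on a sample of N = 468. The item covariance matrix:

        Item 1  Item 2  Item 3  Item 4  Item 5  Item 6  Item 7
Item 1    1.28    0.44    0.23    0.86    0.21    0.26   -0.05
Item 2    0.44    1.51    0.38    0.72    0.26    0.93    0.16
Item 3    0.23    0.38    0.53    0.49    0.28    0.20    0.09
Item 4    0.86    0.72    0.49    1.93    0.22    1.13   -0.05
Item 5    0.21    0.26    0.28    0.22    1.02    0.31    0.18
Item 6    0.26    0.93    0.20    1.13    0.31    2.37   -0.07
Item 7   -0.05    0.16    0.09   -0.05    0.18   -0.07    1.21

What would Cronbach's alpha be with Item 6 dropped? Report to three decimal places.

α = 0.650

Remaining items: Item 1, Item 2, Item 3, Item 4, Item 5, Item 7 (k = 6).
Σσᵢ² = 1.28 + 1.51 + 0.53 + 1.93 + 1.02 + 1.21 = 7.48
σ²_total = 7.48 + 2 × 4.42 = 16.32
α (item deleted) = (6/5)·(1 − 7.48/16.32) = 0.650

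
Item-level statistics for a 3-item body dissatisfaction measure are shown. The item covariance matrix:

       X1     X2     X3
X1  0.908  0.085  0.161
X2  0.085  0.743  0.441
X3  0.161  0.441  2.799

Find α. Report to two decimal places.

α = 0.35

Σσᵢ² = 0.908 + 0.743 + 2.799 = 4.450
Sum of off-diagonal covariances = 0.687
total variance = 4.450 + 2 × 0.687 = 5.824
α = (k/(k−1))·(1 − Σσᵢ²/total variance) = (3/2)·(1 − 4.450/5.824) = 0.35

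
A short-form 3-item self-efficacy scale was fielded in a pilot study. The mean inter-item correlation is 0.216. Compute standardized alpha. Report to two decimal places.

Standardized α = k·r̄ / (1 + (k−1)·r̄) = 3 × 0.216 / (1 + 2 × 0.216)
  = 0.6480 / 1.4320 = 0.45

standardized alpha = 0.45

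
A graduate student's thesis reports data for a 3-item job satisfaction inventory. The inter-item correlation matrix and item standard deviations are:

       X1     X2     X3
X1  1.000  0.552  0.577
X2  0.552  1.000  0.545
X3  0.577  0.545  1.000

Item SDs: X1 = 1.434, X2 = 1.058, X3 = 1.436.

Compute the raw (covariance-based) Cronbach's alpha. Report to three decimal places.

Σσ²ᵢ = 1.434² + 1.058² + 1.436² = 5.2378
Covariances σ_ij = r_ij · s_i · s_j:
  σ(X1,X2) = 0.552 × 1.434 × 1.058 = 0.8375
  σ(X1,X3) = 0.577 × 1.434 × 1.436 = 1.1882
  σ(X2,X3) = 0.545 × 1.058 × 1.436 = 0.8280
σ²_T = Σσ²ᵢ + 2·Σσ_ij = 5.2378 + 2 × 2.8537 = 10.9452
α = (3/2)·(1 − 5.2378/10.9452) = 0.782

Cronbach's alpha = 0.782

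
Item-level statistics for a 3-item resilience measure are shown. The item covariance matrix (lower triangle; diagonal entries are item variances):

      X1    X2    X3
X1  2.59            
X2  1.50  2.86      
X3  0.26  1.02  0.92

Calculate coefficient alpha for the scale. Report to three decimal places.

Σσᵢ² = 2.59 + 2.86 + 0.92 = 6.37
Sum of the distinct covariances = 2.78
Var(T) = 6.37 + 2 × 2.78 = 11.93
α = (k/(k−1))·(1 − Σσᵢ²/Var(T)) = (3/2)·(1 − 6.37/11.93) = 0.699

coefficient alpha = 0.699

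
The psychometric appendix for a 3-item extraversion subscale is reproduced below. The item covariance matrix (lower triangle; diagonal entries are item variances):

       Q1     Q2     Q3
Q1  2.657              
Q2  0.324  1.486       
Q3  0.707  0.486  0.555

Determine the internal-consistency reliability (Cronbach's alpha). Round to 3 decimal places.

Cronbach's alpha = 0.589

sum of item variances = 2.657 + 1.486 + 0.555 = 4.698
Sum of the distinct covariances = 1.517
σ²_total = 4.698 + 2 × 1.517 = 7.732
α = (k/(k−1))·(1 − sum of item variances/σ²_total) = (3/2)·(1 − 4.698/7.732) = 0.589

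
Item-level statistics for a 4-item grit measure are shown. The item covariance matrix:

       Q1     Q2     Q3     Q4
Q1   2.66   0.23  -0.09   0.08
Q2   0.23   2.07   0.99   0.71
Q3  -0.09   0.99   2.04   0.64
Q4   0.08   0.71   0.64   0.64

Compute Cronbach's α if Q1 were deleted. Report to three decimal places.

Remaining items: Q2, Q3, Q4 (k = 3).
ΣVar(i) = 2.07 + 2.04 + 0.64 = 4.75
σ²_total = 4.75 + 2 × 2.34 = 9.43
α (item deleted) = (3/2)·(1 − 4.75/9.43) = 0.744

α = 0.744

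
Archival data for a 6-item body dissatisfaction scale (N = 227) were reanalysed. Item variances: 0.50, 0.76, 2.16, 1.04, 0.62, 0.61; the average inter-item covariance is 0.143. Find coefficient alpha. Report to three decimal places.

sum of item variances = 0.50 + 0.76 + 2.16 + 1.04 + 0.62 + 0.61 = 5.69
Sum of the 15 distinct covariances = 15 × 0.143 = 2.145
σ²_total = sum of item variances + 2·Σcov = 5.69 + 2 × 2.145 = 9.980
α = (6/5)·(1 − 5.69/9.980) = 0.516

coefficient alpha = 0.516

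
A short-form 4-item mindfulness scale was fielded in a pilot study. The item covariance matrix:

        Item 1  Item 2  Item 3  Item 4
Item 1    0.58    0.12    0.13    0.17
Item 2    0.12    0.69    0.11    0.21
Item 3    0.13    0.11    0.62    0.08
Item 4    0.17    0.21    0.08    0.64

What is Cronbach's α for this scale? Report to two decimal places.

α = 0.52

Σσᵢ² = 0.58 + 0.69 + 0.62 + 0.64 = 2.53
Σ_{i<j} σ_ij = 0.82
σ²_T = 2.53 + 2 × 0.82 = 4.17
α = (k/(k−1))·(1 − Σσᵢ²/σ²_T) = (4/3)·(1 − 2.53/4.17) = 0.52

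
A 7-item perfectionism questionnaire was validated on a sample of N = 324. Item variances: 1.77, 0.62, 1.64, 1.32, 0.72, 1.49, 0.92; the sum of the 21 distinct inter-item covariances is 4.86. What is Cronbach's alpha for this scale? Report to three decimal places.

sum of item variances = 1.77 + 0.62 + 1.64 + 1.32 + 0.72 + 1.49 + 0.92 = 8.48
Sum of distinct covariances = 4.86
total variance = sum of item variances + 2·Σcov = 8.48 + 2 × 4.86 = 18.20
α = (7/6)·(1 − 8.48/18.20) = 0.623

Cronbach's alpha = 0.623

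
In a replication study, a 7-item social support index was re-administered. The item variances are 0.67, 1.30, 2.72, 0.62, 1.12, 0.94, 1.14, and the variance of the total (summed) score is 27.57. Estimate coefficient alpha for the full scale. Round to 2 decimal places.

sum of item variances = 0.67 + 1.30 + 2.72 + 0.62 + 1.12 + 0.94 + 1.14 = 8.51
α = (k/(k−1))·(1 − sum of item variances/Var(T)) = (7/6)·(1 − 8.51/27.57) = 0.81

coefficient alpha = 0.81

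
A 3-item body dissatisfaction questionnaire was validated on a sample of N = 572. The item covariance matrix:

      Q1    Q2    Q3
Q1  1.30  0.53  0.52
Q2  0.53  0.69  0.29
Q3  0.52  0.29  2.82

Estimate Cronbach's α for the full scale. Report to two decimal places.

Σσ²ᵢ = 1.30 + 0.69 + 2.82 = 4.81
Σ_{i<j} σ_ij = 1.34
total variance = 4.81 + 2 × 1.34 = 7.49
α = (k/(k−1))·(1 − Σσ²ᵢ/total variance) = (3/2)·(1 − 4.81/7.49) = 0.54

α = 0.54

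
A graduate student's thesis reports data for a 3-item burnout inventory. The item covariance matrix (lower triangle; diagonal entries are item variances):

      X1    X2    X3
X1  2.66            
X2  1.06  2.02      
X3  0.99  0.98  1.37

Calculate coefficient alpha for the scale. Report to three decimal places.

ΣVar(i) = 2.66 + 2.02 + 1.37 = 6.05
Sum of the distinct covariances = 3.03
σ²_total = 6.05 + 2 × 3.03 = 12.11
α = (k/(k−1))·(1 − ΣVar(i)/σ²_total) = (3/2)·(1 − 6.05/12.11) = 0.751

α = 0.751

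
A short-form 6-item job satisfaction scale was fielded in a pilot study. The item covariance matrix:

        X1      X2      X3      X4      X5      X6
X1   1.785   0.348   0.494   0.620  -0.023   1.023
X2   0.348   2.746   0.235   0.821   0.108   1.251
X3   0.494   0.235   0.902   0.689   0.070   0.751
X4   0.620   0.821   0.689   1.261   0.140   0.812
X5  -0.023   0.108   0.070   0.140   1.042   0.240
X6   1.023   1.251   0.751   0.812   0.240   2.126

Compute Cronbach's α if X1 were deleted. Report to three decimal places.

Cronbach's α = 0.699

Remaining items: X2, X3, X4, X5, X6 (k = 5).
Σσᵢ² = 2.746 + 0.902 + 1.261 + 1.042 + 2.126 = 8.077
σ²_T = 8.077 + 2 × 5.117 = 18.311
α (item deleted) = (5/4)·(1 − 8.077/18.311) = 0.699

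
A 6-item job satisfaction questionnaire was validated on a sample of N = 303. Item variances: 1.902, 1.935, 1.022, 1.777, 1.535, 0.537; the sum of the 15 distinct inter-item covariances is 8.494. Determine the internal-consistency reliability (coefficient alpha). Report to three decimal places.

α = 0.793

Σσᵢ² = 1.902 + 1.935 + 1.022 + 1.777 + 1.535 + 0.537 = 8.708
Sum of distinct covariances = 8.494
total variance = Σσᵢ² + 2·Σcov = 8.708 + 2 × 8.494 = 25.696
α = (6/5)·(1 − 8.708/25.696) = 0.793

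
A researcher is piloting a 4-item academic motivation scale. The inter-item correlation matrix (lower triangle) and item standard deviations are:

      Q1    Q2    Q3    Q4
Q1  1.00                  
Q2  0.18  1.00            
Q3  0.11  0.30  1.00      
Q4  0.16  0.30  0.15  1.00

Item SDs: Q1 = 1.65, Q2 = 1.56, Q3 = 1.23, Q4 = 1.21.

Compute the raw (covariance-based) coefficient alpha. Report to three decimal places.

Σσ²ᵢ = 1.65² + 1.56² + 1.23² + 1.21² = 8.1331
Covariances σ_ij = r_ij · s_i · s_j:
  σ(Q1,Q2) = 0.18 × 1.65 × 1.56 = 0.4633
  σ(Q1,Q3) = 0.11 × 1.65 × 1.23 = 0.2232
  σ(Q1,Q4) = 0.16 × 1.65 × 1.21 = 0.3194
  σ(Q2,Q3) = 0.30 × 1.56 × 1.23 = 0.5756
  σ(Q2,Q4) = 0.30 × 1.56 × 1.21 = 0.5663
  σ(Q3,Q4) = 0.15 × 1.23 × 1.21 = 0.2232
σ²_T = Σσ²ᵢ + 2·Σσ_ij = 8.1331 + 2 × 2.3710 = 12.8751
α = (4/3)·(1 − 8.1331/12.8751) = 0.491

coefficient alpha = 0.491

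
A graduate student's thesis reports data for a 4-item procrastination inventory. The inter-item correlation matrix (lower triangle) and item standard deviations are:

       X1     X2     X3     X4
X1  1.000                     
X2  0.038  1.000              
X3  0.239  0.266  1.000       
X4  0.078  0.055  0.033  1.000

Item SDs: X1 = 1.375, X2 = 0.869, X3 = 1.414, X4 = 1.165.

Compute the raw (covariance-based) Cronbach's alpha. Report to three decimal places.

α = 0.351

Σσ²ᵢ = 1.375² + 0.869² + 1.414² + 1.165² = 6.0024
Covariances σ_ij = r_ij · s_i · s_j:
  σ(X1,X2) = 0.038 × 1.375 × 0.869 = 0.0454
  σ(X1,X3) = 0.239 × 1.375 × 1.414 = 0.4647
  σ(X1,X4) = 0.078 × 1.375 × 1.165 = 0.1249
  σ(X2,X3) = 0.266 × 0.869 × 1.414 = 0.3269
  σ(X2,X4) = 0.055 × 0.869 × 1.165 = 0.0557
  σ(X3,X4) = 0.033 × 1.414 × 1.165 = 0.0544
σ²_T = Σσ²ᵢ + 2·Σσ_ij = 6.0024 + 2 × 1.0720 = 8.1464
α = (4/3)·(1 − 6.0024/8.1464) = 0.351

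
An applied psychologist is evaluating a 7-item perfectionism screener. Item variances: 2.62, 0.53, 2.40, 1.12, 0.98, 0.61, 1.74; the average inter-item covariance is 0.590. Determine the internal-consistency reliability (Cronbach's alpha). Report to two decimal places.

Σσ²ᵢ = 2.62 + 0.53 + 2.40 + 1.12 + 0.98 + 0.61 + 1.74 = 10.00
Sum of the 21 distinct covariances = 21 × 0.590 = 12.390
σ²_T = Σσ²ᵢ + 2·Σcov = 10.00 + 2 × 12.390 = 34.780
α = (7/6)·(1 − 10.00/34.780) = 0.83

α = 0.83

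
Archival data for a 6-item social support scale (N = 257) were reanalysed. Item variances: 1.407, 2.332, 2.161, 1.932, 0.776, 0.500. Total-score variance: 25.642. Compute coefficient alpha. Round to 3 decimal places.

Σσᵢ² = 1.407 + 2.332 + 2.161 + 1.932 + 0.776 + 0.500 = 9.108
α = (k/(k−1))·(1 − Σσᵢ²/σ²_total) = (6/5)·(1 − 9.108/25.642) = 0.774

α = 0.774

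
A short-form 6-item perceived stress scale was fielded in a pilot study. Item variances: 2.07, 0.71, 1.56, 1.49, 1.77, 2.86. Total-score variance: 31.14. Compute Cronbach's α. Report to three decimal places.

Cronbach's α = 0.797

sum of item variances = 2.07 + 0.71 + 1.56 + 1.49 + 1.77 + 2.86 = 10.46
α = (k/(k−1))·(1 − sum of item variances/total variance) = (6/5)·(1 − 10.46/31.14) = 0.797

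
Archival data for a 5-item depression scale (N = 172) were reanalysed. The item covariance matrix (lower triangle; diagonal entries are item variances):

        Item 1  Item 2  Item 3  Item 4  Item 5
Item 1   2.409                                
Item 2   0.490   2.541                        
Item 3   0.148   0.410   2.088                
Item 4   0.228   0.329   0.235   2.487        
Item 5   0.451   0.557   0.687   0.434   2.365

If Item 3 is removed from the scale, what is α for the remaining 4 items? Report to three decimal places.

Remaining items: Item 1, Item 2, Item 4, Item 5 (k = 4).
sum of item variances = 2.409 + 2.541 + 2.487 + 2.365 = 9.802
σ²_total = 9.802 + 2 × 2.489 = 14.780
α (item deleted) = (4/3)·(1 − 9.802/14.780) = 0.449

α = 0.449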